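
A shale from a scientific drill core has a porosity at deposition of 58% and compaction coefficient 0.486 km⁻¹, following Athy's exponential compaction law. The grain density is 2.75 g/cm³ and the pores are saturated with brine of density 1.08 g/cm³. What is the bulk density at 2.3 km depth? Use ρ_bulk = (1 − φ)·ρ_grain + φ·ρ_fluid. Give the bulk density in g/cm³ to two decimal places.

Porosity at depth: phi = 0.58·exp(−0.486×2.3) = 0.58×0.3270 = 0.1897
Bulk density: ρ_b = (1−phi)ρ_g + phi·ρ_f = 0.8103×2.75 + 0.1897×1.08
       = 2.228 + 0.205 = 2.433 g/cm³

2.43 g/cm³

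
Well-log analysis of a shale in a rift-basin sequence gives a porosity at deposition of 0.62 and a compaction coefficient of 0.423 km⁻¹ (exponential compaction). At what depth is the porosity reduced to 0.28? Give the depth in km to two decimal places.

Invert Athy's law: z = ln(n₀/n) / k
z = ln(0.62/0.28) / 0.423 = ln(2.214) / 0.423 = 0.7949 / 0.423 = 1.879 km

1.88 km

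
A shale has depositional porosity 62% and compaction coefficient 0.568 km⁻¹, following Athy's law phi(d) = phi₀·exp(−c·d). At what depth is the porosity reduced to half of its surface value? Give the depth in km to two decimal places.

1.22 km

phi/phi₀ = 1/2 ⇒ exp(−c·d) = 1/2 ⇒ d = ln(2) / c
d = 0.6931 / 0.568 = 1.220 km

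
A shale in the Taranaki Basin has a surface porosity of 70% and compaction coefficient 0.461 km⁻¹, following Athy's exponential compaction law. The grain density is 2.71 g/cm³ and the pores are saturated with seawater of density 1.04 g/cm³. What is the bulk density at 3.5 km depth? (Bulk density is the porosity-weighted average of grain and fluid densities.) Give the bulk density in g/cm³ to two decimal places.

2.48 g/cm³

Porosity at depth: φ = 0.7·exp(−0.461×3.5) = 0.7×0.1992 = 0.1394
Bulk density: ρ_b = (1−φ)ρ_g + φ·ρ_f = 0.8606×2.71 + 0.1394×1.04
       = 2.332 + 0.145 = 2.477 g/cm³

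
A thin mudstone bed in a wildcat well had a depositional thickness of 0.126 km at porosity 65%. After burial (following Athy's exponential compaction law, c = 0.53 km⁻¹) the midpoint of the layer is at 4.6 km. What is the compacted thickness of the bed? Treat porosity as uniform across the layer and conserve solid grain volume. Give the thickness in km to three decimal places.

Porosity at 4.6 km: φ = 0.65·exp(−0.53×4.6) = 0.0568
Solid-volume conservation: h(1−φ) = h₀(1−φ₀) ⇒ h = h₀·(1−φ₀)/(1−φ)
h = 0.126 × (1 − 0.65)/(1 − 0.0568) = 0.126 × 0.3711 = 0.0468 km

0.047 km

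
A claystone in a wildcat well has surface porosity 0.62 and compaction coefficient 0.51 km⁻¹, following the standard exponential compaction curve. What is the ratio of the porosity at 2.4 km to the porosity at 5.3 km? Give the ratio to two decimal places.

4.39

φ(Z₁)/φ(Z₂) = e^(−β·Z₁)/e^(−β·Z₂) = e^{β(Z₂−Z₁)}
= exp(0.51 × 2.9) = exp(1.479) = 4.3886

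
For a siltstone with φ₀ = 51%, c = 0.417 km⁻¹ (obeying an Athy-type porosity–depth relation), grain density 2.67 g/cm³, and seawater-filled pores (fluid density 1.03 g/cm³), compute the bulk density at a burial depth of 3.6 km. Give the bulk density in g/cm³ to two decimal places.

Porosity at depth: φ = 0.51·exp(−0.417×3.6) = 0.51×0.2229 = 0.1137
Bulk density: ρ_b = (1−φ)ρ_g + φ·ρ_f = 0.8863×2.67 + 0.1137×1.03
       = 2.367 + 0.117 = 2.484 g/cm³

2.48 g/cm³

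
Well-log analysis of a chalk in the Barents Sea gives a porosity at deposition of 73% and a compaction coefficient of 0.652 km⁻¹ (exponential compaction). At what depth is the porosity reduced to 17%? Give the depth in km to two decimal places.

2.24 km

Invert Athy's law: d = ln(φ₀/φ) / k
d = ln(0.73/0.17) / 0.652 = ln(4.294) / 0.652 = 1.4572 / 0.652 = 2.235 km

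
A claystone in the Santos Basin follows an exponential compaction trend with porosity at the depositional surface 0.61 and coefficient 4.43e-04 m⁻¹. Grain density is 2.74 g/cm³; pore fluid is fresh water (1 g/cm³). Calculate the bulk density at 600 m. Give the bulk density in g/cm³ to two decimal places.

1.93 g/cm³

Working in km (1 km = 1000 m; β in km⁻¹ = β in m⁻¹ × 1000):
Porosity at depth: phi = 0.61·exp(−0.443×0.6) = 0.61×0.7666 = 0.4676
Bulk density: ρ_b = (1−phi)ρ_g + phi·ρ_f = 0.5324×2.74 + 0.4676×1
       = 1.459 + 0.468 = 1.926 g/cm³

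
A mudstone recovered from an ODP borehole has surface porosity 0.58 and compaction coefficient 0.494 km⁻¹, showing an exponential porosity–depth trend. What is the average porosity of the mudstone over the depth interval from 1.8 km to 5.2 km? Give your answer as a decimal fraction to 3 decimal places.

0.115

⟨φ⟩ = (1/(d₂−d₁)) ∫ φ₀ e^(−kd) dd = φ₀·(e^(−k·d₁) − e^(−k·d₂)) / (k·(d₂−d₁))
e^(−0.494×1.8) = 0.4110; e^(−0.494×5.2) = 0.0766
⟨φ⟩ = 0.58 × (0.4110 − 0.0766) / (0.494 × 3.4) = 0.58 × 0.1991 = 0.1155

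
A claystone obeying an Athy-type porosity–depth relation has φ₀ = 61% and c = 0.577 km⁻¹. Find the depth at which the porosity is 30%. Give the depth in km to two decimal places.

1.23 km

Invert Athy's law: z = ln(φ₀/φ) / c
z = ln(0.61/0.3) / 0.577 = ln(2.033) / 0.577 = 0.7097 / 0.577 = 1.230 km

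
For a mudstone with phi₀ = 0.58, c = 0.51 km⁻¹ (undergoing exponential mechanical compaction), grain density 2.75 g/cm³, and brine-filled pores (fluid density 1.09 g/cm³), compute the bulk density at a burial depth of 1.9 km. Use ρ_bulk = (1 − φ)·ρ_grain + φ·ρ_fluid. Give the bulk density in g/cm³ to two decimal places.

2.38 g/cm³

Porosity at depth: phi = 0.58·exp(−0.51×1.9) = 0.58×0.3795 = 0.2201
Bulk density: ρ_b = (1−phi)ρ_g + phi·ρ_f = 0.7799×2.75 + 0.2201×1.09
       = 2.145 + 0.240 = 2.385 g/cm³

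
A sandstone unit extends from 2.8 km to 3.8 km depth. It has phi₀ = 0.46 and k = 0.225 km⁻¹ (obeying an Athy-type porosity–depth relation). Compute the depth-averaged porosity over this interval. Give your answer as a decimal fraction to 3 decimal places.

⟨phi⟩ = (1/(Z₂−Z₁)) ∫ phi₀ e^(−kZ) dZ = phi₀·(e^(−k·Z₁) − e^(−k·Z₂)) / (k·(Z₂−Z₁))
e^(−0.225×2.8) = 0.5326; e^(−0.225×3.8) = 0.4253
⟨phi⟩ = 0.46 × (0.5326 − 0.4253) / (0.225 × 1) = 0.46 × 0.4769 = 0.2194

0.219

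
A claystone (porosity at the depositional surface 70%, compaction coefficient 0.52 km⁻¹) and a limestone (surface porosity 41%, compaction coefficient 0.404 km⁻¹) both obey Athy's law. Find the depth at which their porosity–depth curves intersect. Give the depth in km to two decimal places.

4.61 km

Set phi₀ₐ e^(−kₐz) = phi₀ᵦ e^(−kᵦz) ⇒ ln(phi₀ₐ/phi₀ᵦ) = (kₐ − kᵦ)·z
z = ln(0.7/0.41) / (0.52 − 0.404) = 0.5349 / 0.116 = 4.611 km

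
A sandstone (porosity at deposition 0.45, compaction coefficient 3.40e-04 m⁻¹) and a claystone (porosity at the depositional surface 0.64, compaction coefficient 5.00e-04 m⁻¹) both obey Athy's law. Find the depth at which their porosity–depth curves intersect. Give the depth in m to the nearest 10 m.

2200 m

Working in km (1 km = 1000 m; k in km⁻¹ = k in m⁻¹ × 1000):
Set φ₀ₐ e^(−kₐd) = φ₀ᵦ e^(−kᵦd) ⇒ ln(φ₀ₐ/φ₀ᵦ) = (kₐ − kᵦ)·d
d = ln(0.45/0.64) / (0.34 − 0.5) = -0.3522 / -0.16 = 2.201 km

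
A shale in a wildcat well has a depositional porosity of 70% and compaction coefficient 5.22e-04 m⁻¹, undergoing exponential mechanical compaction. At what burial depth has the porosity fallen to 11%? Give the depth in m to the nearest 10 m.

Working in km (1 km = 1000 m; k in km⁻¹ = k in m⁻¹ × 1000):
Invert Athy's law: Z = ln(phi₀/phi) / k
Z = ln(0.7/0.11) / 0.522 = ln(6.364) / 0.522 = 1.8506 / 0.522 = 3.545 km

3550 m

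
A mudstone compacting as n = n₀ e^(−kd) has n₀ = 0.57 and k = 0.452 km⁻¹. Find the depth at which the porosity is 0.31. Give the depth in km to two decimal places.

Invert Athy's law: d = ln(n₀/n) / k
d = ln(0.57/0.31) / 0.452 = ln(1.839) / 0.452 = 0.6091 / 0.452 = 1.347 km

1.35 km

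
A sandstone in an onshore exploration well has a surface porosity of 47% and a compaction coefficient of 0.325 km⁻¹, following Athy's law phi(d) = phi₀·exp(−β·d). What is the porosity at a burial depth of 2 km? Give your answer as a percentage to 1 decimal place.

24.5%

phi = phi₀·exp(−β·d) = 0.47 × exp(−0.325 × 2) = 0.47 × exp(−0.65)
  = 0.47 × 0.5220 = 0.2454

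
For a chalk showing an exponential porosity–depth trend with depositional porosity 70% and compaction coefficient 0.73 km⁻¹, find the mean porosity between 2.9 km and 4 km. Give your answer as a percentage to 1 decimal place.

⟨n⟩ = (1/(Z₂−Z₁)) ∫ n₀ e^(−kZ) dZ = n₀·(e^(−k·Z₁) − e^(−k·Z₂)) / (k·(Z₂−Z₁))
e^(−0.73×2.9) = 0.1204; e^(−0.73×4) = 0.0539
⟨n⟩ = 0.7 × (0.1204 − 0.0539) / (0.73 × 1.1) = 0.7 × 0.0828 = 0.0579

5.8%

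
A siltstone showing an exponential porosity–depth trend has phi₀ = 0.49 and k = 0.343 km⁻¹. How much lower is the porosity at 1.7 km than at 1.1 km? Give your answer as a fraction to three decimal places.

0.062

phi(1.1) = 0.49·e^(−0.343×1.1) = 0.3360
phi(1.7) = 0.49·e^(−0.343×1.7) = 0.2735
Δphi = 0.3360 − 0.2735 = 0.0625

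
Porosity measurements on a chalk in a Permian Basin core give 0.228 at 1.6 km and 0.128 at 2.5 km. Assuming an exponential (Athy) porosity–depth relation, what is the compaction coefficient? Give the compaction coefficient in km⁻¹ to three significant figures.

0.641 km⁻¹

Athy: φ(Z) = φ₀ e^(−kZ) ⇒ φ₁/φ₂ = e^{k(Z₂−Z₁)} ⇒ k = ln(φ₁/φ₂)/(Z₂−Z₁)
k = ln(0.228/0.128) / (2.5 − 1.6) = ln(1.781) / 0.9 = 0.5773 / 0.9 = 0.6415 km⁻¹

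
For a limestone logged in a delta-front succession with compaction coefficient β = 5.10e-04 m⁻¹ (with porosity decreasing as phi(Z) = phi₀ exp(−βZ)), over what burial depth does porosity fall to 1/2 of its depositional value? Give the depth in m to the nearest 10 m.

1360 m

Working in km (1 km = 1000 m; β in km⁻¹ = β in m⁻¹ × 1000):
phi/phi₀ = 1/2 ⇒ exp(−β·Z) = 1/2 ⇒ Z = ln(2) / β
Z = 0.6931 / 0.51 = 1.359 km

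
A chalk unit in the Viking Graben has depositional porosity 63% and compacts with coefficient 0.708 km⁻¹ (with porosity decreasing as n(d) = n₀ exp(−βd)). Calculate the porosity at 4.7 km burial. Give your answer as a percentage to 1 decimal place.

n = n₀·exp(−β·d) = 0.63 × exp(−0.708 × 4.7) = 0.63 × exp(−3.328)
  = 0.63 × 0.0359 = 0.0226

2.3%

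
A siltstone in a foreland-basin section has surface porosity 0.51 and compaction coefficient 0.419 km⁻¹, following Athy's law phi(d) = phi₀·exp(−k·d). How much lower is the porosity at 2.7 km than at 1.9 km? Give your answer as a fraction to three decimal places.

phi(1.9) = 0.51·e^(−0.419×1.9) = 0.2301
phi(2.7) = 0.51·e^(−0.419×2.7) = 0.1645
Δphi = 0.2301 − 0.1645 = 0.0655

0.066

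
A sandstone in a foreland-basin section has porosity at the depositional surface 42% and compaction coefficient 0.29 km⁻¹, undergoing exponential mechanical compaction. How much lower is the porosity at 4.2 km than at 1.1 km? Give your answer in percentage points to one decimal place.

18.1 percentage points

phi(1.1) = 0.42·e^(−0.29×1.1) = 0.3053
phi(4.2) = 0.42·e^(−0.29×4.2) = 0.1242
Δphi = 0.3053 − 0.1242 = 0.1810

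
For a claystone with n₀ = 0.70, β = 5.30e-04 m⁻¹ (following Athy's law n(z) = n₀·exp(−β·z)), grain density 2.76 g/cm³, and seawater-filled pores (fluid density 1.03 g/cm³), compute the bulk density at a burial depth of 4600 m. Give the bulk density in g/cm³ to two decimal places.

Working in km (1 km = 1000 m; β in km⁻¹ = β in m⁻¹ × 1000):
Porosity at depth: n = 0.7·exp(−0.53×4.6) = 0.7×0.0873 = 0.0611
Bulk density: ρ_b = (1−n)ρ_g + n·ρ_f = 0.9389×2.76 + 0.0611×1.03
       = 2.591 + 0.063 = 2.654 g/cm³

2.65 g/cm³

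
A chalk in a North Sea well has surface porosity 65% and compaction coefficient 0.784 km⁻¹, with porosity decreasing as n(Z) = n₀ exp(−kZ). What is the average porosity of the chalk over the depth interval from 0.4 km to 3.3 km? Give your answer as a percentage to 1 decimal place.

18.7%

⟨n⟩ = (1/(Z₂−Z₁)) ∫ n₀ e^(−kZ) dZ = n₀·(e^(−k·Z₁) − e^(−k·Z₂)) / (k·(Z₂−Z₁))
e^(−0.784×0.4) = 0.7308; e^(−0.784×3.3) = 0.0752
⟨n⟩ = 0.65 × (0.7308 − 0.0752) / (0.784 × 2.9) = 0.65 × 0.2883 = 0.1874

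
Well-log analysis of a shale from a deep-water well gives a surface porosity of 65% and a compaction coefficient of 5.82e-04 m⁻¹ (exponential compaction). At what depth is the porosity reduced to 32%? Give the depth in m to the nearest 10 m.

1220 m

Working in km (1 km = 1000 m; β in km⁻¹ = β in m⁻¹ × 1000):
Invert Athy's law: d = ln(n₀/n) / β
d = ln(0.65/0.32) / 0.582 = ln(2.031) / 0.582 = 0.7087 / 0.582 = 1.218 km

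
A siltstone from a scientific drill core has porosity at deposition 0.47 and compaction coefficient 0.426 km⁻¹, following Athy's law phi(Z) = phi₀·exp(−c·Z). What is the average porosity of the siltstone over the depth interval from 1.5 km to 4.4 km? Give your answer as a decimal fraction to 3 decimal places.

0.142

⟨phi⟩ = (1/(Z₂−Z₁)) ∫ phi₀ e^(−cZ) dZ = phi₀·(e^(−c·Z₁) − e^(−c·Z₂)) / (c·(Z₂−Z₁))
e^(−0.426×1.5) = 0.5278; e^(−0.426×4.4) = 0.1534
⟨phi⟩ = 0.47 × (0.5278 − 0.1534) / (0.426 × 2.9) = 0.47 × 0.3030 = 0.1424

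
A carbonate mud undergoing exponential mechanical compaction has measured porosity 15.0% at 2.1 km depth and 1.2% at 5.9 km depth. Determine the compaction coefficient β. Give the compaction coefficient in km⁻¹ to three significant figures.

Athy: φ(d) = φ₀ e^(−βd) ⇒ φ₁/φ₂ = e^{β(d₂−d₁)} ⇒ β = ln(φ₁/φ₂)/(d₂−d₁)
β = ln(0.15/0.012) / (5.9 − 2.1) = ln(12.5) / 3.8 = 2.5257 / 3.8 = 0.6647 km⁻¹

0.665 km⁻¹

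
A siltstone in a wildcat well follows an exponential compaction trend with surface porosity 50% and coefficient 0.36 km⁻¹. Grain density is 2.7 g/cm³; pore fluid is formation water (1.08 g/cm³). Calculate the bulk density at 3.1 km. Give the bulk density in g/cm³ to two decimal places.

2.43 g/cm³

Porosity at depth: n = 0.5·exp(−0.36×3.1) = 0.5×0.3276 = 0.1638
Bulk density: ρ_b = (1−n)ρ_g + n·ρ_f = 0.8362×2.7 + 0.1638×1.08
       = 2.258 + 0.177 = 2.435 g/cm³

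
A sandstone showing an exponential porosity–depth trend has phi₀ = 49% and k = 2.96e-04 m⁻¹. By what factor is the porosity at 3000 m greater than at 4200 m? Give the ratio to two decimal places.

1.43

Working in km (1 km = 1000 m; k in km⁻¹ = k in m⁻¹ × 1000):
phi(Z₁)/phi(Z₂) = e^(−k·Z₁)/e^(−k·Z₂) = e^{k(Z₂−Z₁)}
= exp(0.296 × 1.2) = exp(0.3552) = 1.4265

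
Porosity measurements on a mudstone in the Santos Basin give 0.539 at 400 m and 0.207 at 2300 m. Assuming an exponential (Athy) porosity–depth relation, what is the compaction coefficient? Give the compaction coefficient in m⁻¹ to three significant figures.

Working in km (1 km = 1000 m; c in km⁻¹ = c in m⁻¹ × 1000):
Athy: φ(d) = φ₀ e^(−cd) ⇒ φ₁/φ₂ = e^{c(d₂−d₁)} ⇒ c = ln(φ₁/φ₂)/(d₂−d₁)
c = ln(0.539/0.207) / (2.3 − 0.4) = ln(2.604) / 1.9 = 0.9570 / 1.9 = 0.5037 km⁻¹

0.000504 m⁻¹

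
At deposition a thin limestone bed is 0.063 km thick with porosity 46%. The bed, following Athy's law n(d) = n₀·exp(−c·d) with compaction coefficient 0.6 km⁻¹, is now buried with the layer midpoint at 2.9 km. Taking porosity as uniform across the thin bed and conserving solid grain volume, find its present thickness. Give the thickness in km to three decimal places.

0.037 km

Porosity at 2.9 km: n = 0.46·exp(−0.6×2.9) = 0.0807
Solid-volume conservation: h(1−n) = h₀(1−n₀) ⇒ h = h₀·(1−n₀)/(1−n)
h = 0.063 × (1 − 0.46)/(1 − 0.0807) = 0.063 × 0.5874 = 0.0370 km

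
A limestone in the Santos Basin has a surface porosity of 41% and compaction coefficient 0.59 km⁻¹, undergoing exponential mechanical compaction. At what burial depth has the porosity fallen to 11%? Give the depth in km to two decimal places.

2.23 km

Invert Athy's law: Z = ln(phi₀/phi) / c
Z = ln(0.41/0.11) / 0.59 = ln(3.727) / 0.59 = 1.3157 / 0.59 = 2.230 km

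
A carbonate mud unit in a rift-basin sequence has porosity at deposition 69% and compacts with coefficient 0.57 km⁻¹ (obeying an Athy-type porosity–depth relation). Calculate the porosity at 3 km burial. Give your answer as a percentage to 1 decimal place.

n = n₀·exp(−β·z) = 0.69 × exp(−0.57 × 3) = 0.69 × exp(−1.71)
  = 0.69 × 0.1809 = 0.1248

12.5%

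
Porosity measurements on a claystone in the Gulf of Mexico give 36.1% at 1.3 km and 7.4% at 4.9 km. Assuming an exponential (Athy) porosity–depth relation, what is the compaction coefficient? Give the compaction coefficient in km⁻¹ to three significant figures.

Athy: phi(d) = phi₀ e^(−kd) ⇒ phi₁/phi₂ = e^{k(d₂−d₁)} ⇒ k = ln(phi₁/phi₂)/(d₂−d₁)
k = ln(0.361/0.074) / (4.9 − 1.3) = ln(4.878) / 3.6 = 1.5848 / 3.6 = 0.4402 km⁻¹

0.440 km⁻¹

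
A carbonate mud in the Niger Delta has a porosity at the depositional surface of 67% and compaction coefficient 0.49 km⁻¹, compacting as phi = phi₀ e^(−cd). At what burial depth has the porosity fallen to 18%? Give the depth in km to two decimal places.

Invert Athy's law: d = ln(phi₀/phi) / c
d = ln(0.67/0.18) / 0.49 = ln(3.722) / 0.49 = 1.3143 / 0.49 = 2.682 km

2.68 km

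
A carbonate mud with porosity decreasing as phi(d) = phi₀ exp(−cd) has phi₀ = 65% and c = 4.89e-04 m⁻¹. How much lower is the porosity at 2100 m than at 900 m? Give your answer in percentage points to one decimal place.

18.6 percentage points

Working in km (1 km = 1000 m; c in km⁻¹ = c in m⁻¹ × 1000):
phi(0.9) = 0.65·e^(−0.489×0.9) = 0.4186
phi(2.1) = 0.65·e^(−0.489×2.1) = 0.2328
Δphi = 0.4186 − 0.2328 = 0.1858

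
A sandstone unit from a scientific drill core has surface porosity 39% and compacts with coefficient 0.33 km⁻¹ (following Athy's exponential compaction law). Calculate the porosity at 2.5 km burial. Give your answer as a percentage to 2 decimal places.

17.09%

φ = φ₀·exp(−c·z) = 0.39 × exp(−0.33 × 2.5) = 0.39 × exp(−0.825)
  = 0.39 × 0.4382 = 0.1709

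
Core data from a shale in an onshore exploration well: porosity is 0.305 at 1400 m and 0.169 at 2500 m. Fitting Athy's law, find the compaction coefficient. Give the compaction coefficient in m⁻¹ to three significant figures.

Working in km (1 km = 1000 m; k in km⁻¹ = k in m⁻¹ × 1000):
Athy: phi(d) = phi₀ e^(−kd) ⇒ phi₁/phi₂ = e^{k(d₂−d₁)} ⇒ k = ln(phi₁/phi₂)/(d₂−d₁)
k = ln(0.305/0.169) / (2.5 − 1.4) = ln(1.805) / 1.1 = 0.5904 / 1.1 = 0.5367 km⁻¹

0.000537 m⁻¹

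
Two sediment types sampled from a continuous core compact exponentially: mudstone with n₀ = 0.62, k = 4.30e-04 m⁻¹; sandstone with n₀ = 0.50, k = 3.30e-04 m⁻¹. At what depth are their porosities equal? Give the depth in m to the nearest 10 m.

Working in km (1 km = 1000 m; k in km⁻¹ = k in m⁻¹ × 1000):
Set n₀ₐ e^(−kₐZ) = n₀ᵦ e^(−kᵦZ) ⇒ ln(n₀ₐ/n₀ᵦ) = (kₐ − kᵦ)·Z
Z = ln(0.62/0.5) / (0.43 − 0.33) = 0.2151 / 0.1 = 2.151 km

2150 m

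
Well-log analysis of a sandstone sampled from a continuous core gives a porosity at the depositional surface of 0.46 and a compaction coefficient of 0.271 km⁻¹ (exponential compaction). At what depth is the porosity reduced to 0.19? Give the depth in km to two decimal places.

3.26 km

Invert Athy's law: Z = ln(phi₀/phi) / k
Z = ln(0.46/0.19) / 0.271 = ln(2.421) / 0.271 = 0.8842 / 0.271 = 3.263 km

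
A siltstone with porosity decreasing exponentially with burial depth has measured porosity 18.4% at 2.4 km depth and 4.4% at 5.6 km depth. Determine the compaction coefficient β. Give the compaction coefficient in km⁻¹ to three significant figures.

0.447 km⁻¹

Athy: n(d) = n₀ e^(−βd) ⇒ n₁/n₂ = e^{β(d₂−d₁)} ⇒ β = ln(n₁/n₂)/(d₂−d₁)
β = ln(0.184/0.044) / (5.6 − 2.4) = ln(4.182) / 3.2 = 1.4307 / 3.2 = 0.4471 km⁻¹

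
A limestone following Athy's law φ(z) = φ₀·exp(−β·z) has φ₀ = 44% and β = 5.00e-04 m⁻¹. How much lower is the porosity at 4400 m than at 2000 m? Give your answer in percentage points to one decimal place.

Working in km (1 km = 1000 m; β in km⁻¹ = β in m⁻¹ × 1000):
φ(2) = 0.44·e^(−0.5×2) = 0.1619
φ(4.4) = 0.44·e^(−0.5×4.4) = 0.0488
Δφ = 0.1619 − 0.0488 = 0.1131

11.3 percentage points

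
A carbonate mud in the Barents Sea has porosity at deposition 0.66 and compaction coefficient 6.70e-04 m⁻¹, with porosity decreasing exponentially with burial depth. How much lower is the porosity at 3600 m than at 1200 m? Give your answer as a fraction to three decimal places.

Working in km (1 km = 1000 m; c in km⁻¹ = c in m⁻¹ × 1000):
phi(1.2) = 0.66·e^(−0.67×1.2) = 0.2954
phi(3.6) = 0.66·e^(−0.67×3.6) = 0.0592
Δphi = 0.2954 − 0.0592 = 0.2362

0.236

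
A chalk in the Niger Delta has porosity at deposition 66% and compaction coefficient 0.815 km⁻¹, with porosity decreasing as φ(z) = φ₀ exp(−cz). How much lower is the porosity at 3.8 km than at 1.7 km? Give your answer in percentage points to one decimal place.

φ(1.7) = 0.66·e^(−0.815×1.7) = 0.1651
φ(3.8) = 0.66·e^(−0.815×3.8) = 0.0298
Δφ = 0.1651 − 0.0298 = 0.1353

13.5 percentage points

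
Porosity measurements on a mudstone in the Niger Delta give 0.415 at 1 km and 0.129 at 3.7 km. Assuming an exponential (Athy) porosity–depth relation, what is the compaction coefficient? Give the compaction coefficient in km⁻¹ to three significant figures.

Athy: φ(z) = φ₀ e^(−kz) ⇒ φ₁/φ₂ = e^{k(z₂−z₁)} ⇒ k = ln(φ₁/φ₂)/(z₂−z₁)
k = ln(0.415/0.129) / (3.7 − 1) = ln(3.217) / 2.7 = 1.1685 / 2.7 = 0.4328 km⁻¹

0.433 km⁻¹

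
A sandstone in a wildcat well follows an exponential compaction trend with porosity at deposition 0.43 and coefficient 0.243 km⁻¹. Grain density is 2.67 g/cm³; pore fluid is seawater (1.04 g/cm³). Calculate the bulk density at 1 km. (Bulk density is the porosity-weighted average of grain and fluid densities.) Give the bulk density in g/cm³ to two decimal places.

2.12 g/cm³

Porosity at depth: n = 0.43·exp(−0.243×1) = 0.43×0.7843 = 0.3372
Bulk density: ρ_b = (1−n)ρ_g + n·ρ_f = 0.6628×2.67 + 0.3372×1.04
       = 1.770 + 0.351 = 2.120 g/cm³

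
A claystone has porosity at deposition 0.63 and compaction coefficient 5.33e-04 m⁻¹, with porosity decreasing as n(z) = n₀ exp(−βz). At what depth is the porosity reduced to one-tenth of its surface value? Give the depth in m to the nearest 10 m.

Working in km (1 km = 1000 m; β in km⁻¹ = β in m⁻¹ × 1000):
n/n₀ = 1/10 ⇒ exp(−β·z) = 1/10 ⇒ z = ln(10) / β
z = 2.3026 / 0.533 = 4.320 km

4320 m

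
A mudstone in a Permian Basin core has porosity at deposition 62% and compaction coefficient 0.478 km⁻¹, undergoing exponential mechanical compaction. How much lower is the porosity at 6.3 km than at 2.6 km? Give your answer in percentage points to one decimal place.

n(2.6) = 0.62·e^(−0.478×2.6) = 0.1789
n(6.3) = 0.62·e^(−0.478×6.3) = 0.0305
Δn = 0.1789 − 0.0305 = 0.1484

14.8 percentage points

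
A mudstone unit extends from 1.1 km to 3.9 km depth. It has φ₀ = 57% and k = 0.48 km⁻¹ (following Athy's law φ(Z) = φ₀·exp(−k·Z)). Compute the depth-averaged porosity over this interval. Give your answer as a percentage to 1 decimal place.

⟨φ⟩ = (1/(Z₂−Z₁)) ∫ φ₀ e^(−kZ) dZ = φ₀·(e^(−k·Z₁) − e^(−k·Z₂)) / (k·(Z₂−Z₁))
e^(−0.48×1.1) = 0.5898; e^(−0.48×3.9) = 0.1538
⟨φ⟩ = 0.57 × (0.5898 − 0.1538) / (0.48 × 2.8) = 0.57 × 0.3244 = 0.1849

18.5%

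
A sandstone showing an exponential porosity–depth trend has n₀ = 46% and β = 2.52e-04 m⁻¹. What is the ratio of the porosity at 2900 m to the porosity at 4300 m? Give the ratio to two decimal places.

Working in km (1 km = 1000 m; β in km⁻¹ = β in m⁻¹ × 1000):
n(d₁)/n(d₂) = e^(−β·d₁)/e^(−β·d₂) = e^{β(d₂−d₁)}
= exp(0.252 × 1.4) = exp(0.3528) = 1.4230

1.42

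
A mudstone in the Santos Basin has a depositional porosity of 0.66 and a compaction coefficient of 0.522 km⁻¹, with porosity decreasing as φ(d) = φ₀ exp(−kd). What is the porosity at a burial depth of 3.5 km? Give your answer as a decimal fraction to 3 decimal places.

0.106

φ = φ₀·exp(−k·d) = 0.66 × exp(−0.522 × 3.5) = 0.66 × exp(−1.827)
  = 0.66 × 0.1609 = 0.1062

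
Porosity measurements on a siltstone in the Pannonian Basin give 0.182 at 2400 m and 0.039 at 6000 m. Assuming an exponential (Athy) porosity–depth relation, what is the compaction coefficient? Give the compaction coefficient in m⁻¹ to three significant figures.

Working in km (1 km = 1000 m; c in km⁻¹ = c in m⁻¹ × 1000):
Athy: n(z) = n₀ e^(−cz) ⇒ n₁/n₂ = e^{c(z₂−z₁)} ⇒ c = ln(n₁/n₂)/(z₂−z₁)
c = ln(0.182/0.039) / (6 − 2.4) = ln(4.667) / 3.6 = 1.5404 / 3.6 = 0.4279 km⁻¹

0.000428 m⁻¹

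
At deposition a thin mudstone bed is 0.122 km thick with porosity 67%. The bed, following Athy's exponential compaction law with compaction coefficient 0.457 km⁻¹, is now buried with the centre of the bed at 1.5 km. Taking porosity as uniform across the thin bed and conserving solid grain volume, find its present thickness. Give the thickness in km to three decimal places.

0.061 km

Porosity at 1.5 km: phi = 0.67·exp(−0.457×1.5) = 0.3376
Solid-volume conservation: h(1−phi) = h₀(1−phi₀) ⇒ h = h₀·(1−phi₀)/(1−phi)
h = 0.122 × (1 − 0.67)/(1 − 0.3376) = 0.122 × 0.4982 = 0.0608 km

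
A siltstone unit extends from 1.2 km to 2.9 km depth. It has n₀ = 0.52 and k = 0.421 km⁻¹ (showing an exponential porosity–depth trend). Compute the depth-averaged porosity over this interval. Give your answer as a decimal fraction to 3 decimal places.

0.224

⟨n⟩ = (1/(d₂−d₁)) ∫ n₀ e^(−kd) dd = n₀·(e^(−k·d₁) − e^(−k·d₂)) / (k·(d₂−d₁))
e^(−0.421×1.2) = 0.6034; e^(−0.421×2.9) = 0.2950
⟨n⟩ = 0.52 × (0.6034 − 0.2950) / (0.421 × 1.7) = 0.52 × 0.4309 = 0.2241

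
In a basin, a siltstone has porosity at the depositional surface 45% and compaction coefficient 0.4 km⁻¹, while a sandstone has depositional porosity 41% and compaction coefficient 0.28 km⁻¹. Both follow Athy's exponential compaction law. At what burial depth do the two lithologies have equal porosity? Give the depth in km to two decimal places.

0.78 km

Set φ₀ₐ e^(−cₐd) = φ₀ᵦ e^(−cᵦd) ⇒ ln(φ₀ₐ/φ₀ᵦ) = (cₐ − cᵦ)·d
d = ln(0.45/0.41) / (0.4 − 0.28) = 0.0931 / 0.12 = 0.776 km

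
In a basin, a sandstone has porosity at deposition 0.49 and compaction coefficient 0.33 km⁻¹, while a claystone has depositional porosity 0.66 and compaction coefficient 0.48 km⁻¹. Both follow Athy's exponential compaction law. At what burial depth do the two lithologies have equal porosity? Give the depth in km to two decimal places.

1.99 km

Set n₀ₐ e^(−kₐz) = n₀ᵦ e^(−kᵦz) ⇒ ln(n₀ₐ/n₀ᵦ) = (kₐ − kᵦ)·z
z = ln(0.49/0.66) / (0.33 − 0.48) = -0.2978 / -0.15 = 1.986 km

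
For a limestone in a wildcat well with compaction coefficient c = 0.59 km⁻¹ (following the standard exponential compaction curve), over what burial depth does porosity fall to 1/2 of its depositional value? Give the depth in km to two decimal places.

phi/phi₀ = 1/2 ⇒ exp(−c·z) = 1/2 ⇒ z = ln(2) / c
z = 0.6931 / 0.59 = 1.175 km

1.17 km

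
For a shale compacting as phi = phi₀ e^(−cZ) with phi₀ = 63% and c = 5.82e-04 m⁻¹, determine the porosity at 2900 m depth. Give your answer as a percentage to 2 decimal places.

11.65%

Working in km (1 km = 1000 m; c in km⁻¹ = c in m⁻¹ × 1000):
phi = phi₀·exp(−c·Z) = 0.63 × exp(−0.582 × 2.9) = 0.63 × exp(−1.688)
  = 0.63 × 0.1849 = 0.1165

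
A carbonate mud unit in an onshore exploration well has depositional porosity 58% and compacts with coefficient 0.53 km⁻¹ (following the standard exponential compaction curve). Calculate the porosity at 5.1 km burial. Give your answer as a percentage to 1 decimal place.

n = n₀·exp(−k·z) = 0.58 × exp(−0.53 × 5.1) = 0.58 × exp(−2.703)
  = 0.58 × 0.0670 = 0.0389

3.9%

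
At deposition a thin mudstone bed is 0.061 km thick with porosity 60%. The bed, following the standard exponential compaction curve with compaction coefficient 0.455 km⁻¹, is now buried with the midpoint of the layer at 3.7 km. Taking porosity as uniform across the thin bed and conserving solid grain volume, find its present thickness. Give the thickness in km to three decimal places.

0.027 km

Porosity at 3.7 km: phi = 0.6·exp(−0.455×3.7) = 0.1114
Solid-volume conservation: h(1−phi) = h₀(1−phi₀) ⇒ h = h₀·(1−phi₀)/(1−phi)
h = 0.061 × (1 − 0.6)/(1 − 0.1114) = 0.061 × 0.4502 = 0.0275 km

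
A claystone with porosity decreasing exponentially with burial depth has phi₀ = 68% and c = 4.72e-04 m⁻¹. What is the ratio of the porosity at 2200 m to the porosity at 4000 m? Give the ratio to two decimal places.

Working in km (1 km = 1000 m; c in km⁻¹ = c in m⁻¹ × 1000):
phi(d₁)/phi(d₂) = e^(−c·d₁)/e^(−c·d₂) = e^{c(d₂−d₁)}
= exp(0.472 × 1.8) = exp(0.8496) = 2.3387

2.34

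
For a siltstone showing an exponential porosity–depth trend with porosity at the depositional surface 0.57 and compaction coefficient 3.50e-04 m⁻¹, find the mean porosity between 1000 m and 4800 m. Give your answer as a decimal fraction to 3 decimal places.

Working in km (1 km = 1000 m; k in km⁻¹ = k in m⁻¹ × 1000):
⟨phi⟩ = (1/(Z₂−Z₁)) ∫ phi₀ e^(−kZ) dZ = phi₀·(e^(−k·Z₁) − e^(−k·Z₂)) / (k·(Z₂−Z₁))
e^(−0.35×1) = 0.7047; e^(−0.35×4.8) = 0.1864
⟨phi⟩ = 0.57 × (0.7047 − 0.1864) / (0.35 × 3.8) = 0.57 × 0.3897 = 0.2221

0.222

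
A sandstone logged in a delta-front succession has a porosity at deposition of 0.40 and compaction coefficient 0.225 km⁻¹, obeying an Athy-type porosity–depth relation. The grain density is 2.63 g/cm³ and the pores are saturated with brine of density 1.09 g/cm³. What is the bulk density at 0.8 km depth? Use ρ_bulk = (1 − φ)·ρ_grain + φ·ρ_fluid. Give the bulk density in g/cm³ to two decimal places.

2.12 g/cm³

Porosity at depth: phi = 0.4·exp(−0.225×0.8) = 0.4×0.8353 = 0.3341
Bulk density: ρ_b = (1−phi)ρ_g + phi·ρ_f = 0.6659×2.63 + 0.3341×1.09
       = 1.751 + 0.364 = 2.115 g/cm³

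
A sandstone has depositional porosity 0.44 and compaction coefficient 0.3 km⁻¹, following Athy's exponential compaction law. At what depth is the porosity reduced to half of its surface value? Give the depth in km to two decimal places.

phi/phi₀ = 1/2 ⇒ exp(−β·d) = 1/2 ⇒ d = ln(2) / β
d = 0.6931 / 0.3 = 2.310 km

2.31 km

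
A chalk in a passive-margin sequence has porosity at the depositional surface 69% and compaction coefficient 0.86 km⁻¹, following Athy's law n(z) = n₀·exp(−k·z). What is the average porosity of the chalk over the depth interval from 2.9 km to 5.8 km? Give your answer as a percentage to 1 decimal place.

⟨n⟩ = (1/(z₂−z₁)) ∫ n₀ e^(−kz) dz = n₀·(e^(−k·z₁) − e^(−k·z₂)) / (k·(z₂−z₁))
e^(−0.86×2.9) = 0.0826; e^(−0.86×5.8) = 0.0068
⟨n⟩ = 0.69 × (0.0826 − 0.0068) / (0.86 × 2.9) = 0.69 × 0.0304 = 0.0210

2.1%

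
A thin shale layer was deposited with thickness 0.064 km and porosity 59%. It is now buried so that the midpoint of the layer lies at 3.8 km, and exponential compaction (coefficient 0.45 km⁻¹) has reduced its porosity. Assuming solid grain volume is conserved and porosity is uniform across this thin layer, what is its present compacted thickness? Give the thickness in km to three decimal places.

Porosity at 3.8 km: phi = 0.59·exp(−0.45×3.8) = 0.1067
Solid-volume conservation: h(1−phi) = h₀(1−phi₀) ⇒ h = h₀·(1−phi₀)/(1−phi)
h = 0.064 × (1 − 0.59)/(1 − 0.1067) = 0.064 × 0.4590 = 0.0294 km

0.029 km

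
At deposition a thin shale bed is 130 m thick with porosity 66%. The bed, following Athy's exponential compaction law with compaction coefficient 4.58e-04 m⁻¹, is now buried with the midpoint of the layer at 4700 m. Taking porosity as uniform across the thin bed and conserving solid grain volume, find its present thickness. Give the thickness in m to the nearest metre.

Working in km (1 km = 1000 m; β in km⁻¹ = β in m⁻¹ × 1000):
Porosity at 4.7 km: phi = 0.66·exp(−0.458×4.7) = 0.0767
Solid-volume conservation: h(1−phi) = h₀(1−phi₀) ⇒ h = h₀·(1−phi₀)/(1−phi)
h = 0.13 × (1 − 0.66)/(1 − 0.0767) = 0.13 × 0.3682 = 0.0479 km

48 m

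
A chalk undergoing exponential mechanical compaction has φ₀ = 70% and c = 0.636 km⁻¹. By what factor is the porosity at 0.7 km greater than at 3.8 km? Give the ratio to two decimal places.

φ(z₁)/φ(z₂) = e^(−c·z₁)/e^(−c·z₂) = e^{c(z₂−z₁)}
= exp(0.636 × 3.1) = exp(1.972) = 7.1822

7.18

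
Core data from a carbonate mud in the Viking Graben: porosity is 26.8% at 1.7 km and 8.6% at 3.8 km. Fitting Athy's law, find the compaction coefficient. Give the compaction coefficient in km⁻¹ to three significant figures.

0.541 km⁻¹

Athy: n(d) = n₀ e^(−βd) ⇒ n₁/n₂ = e^{β(d₂−d₁)} ⇒ β = ln(n₁/n₂)/(d₂−d₁)
β = ln(0.268/0.086) / (3.8 − 1.7) = ln(3.116) / 2.1 = 1.1366 / 2.1 = 0.5413 km⁻¹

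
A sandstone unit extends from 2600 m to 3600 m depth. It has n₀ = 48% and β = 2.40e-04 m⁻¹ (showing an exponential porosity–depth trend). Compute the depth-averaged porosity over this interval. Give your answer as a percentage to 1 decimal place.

Working in km (1 km = 1000 m; β in km⁻¹ = β in m⁻¹ × 1000):
⟨n⟩ = (1/(z₂−z₁)) ∫ n₀ e^(−βz) dz = n₀·(e^(−β·z₁) − e^(−β·z₂)) / (β·(z₂−z₁))
e^(−0.24×2.6) = 0.5358; e^(−0.24×3.6) = 0.4215
⟨n⟩ = 0.48 × (0.5358 − 0.4215) / (0.24 × 1) = 0.48 × 0.4764 = 0.2286

22.9%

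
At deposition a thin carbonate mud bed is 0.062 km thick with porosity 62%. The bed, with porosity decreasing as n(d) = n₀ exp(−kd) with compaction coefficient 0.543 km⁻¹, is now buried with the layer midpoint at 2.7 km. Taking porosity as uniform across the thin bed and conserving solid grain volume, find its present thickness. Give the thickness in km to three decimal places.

Porosity at 2.7 km: n = 0.62·exp(−0.543×2.7) = 0.1431
Solid-volume conservation: h(1−n) = h₀(1−n₀) ⇒ h = h₀·(1−n₀)/(1−n)
h = 0.062 × (1 − 0.62)/(1 − 0.1431) = 0.062 × 0.4435 = 0.0275 km

0.027 km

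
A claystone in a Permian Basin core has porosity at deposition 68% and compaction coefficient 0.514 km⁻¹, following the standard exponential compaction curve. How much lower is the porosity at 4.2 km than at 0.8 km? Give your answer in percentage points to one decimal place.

37.2 percentage points

φ(0.8) = 0.68·e^(−0.514×0.8) = 0.4507
φ(4.2) = 0.68·e^(−0.514×4.2) = 0.0785
Δφ = 0.4507 − 0.0785 = 0.3722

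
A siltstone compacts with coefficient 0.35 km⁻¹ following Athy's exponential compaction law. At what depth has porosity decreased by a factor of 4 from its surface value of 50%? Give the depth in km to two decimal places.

3.96 km

phi/phi₀ = 1/4 ⇒ exp(−k·Z) = 1/4 ⇒ Z = ln(4) / k
Z = 1.3863 / 0.35 = 3.961 km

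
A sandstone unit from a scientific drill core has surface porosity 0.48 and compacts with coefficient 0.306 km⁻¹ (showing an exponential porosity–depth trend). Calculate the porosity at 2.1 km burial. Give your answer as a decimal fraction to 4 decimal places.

0.2524

φ = φ₀·exp(−k·d) = 0.48 × exp(−0.306 × 2.1) = 0.48 × exp(−0.6426)
  = 0.48 × 0.5259 = 0.2524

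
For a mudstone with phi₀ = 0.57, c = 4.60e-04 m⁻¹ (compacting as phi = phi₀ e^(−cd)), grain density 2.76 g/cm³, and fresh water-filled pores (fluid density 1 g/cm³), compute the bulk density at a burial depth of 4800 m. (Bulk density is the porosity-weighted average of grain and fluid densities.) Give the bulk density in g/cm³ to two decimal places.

2.65 g/cm³

Working in km (1 km = 1000 m; c in km⁻¹ = c in m⁻¹ × 1000):
Porosity at depth: phi = 0.57·exp(−0.46×4.8) = 0.57×0.1099 = 0.0627
Bulk density: ρ_b = (1−phi)ρ_g + phi·ρ_f = 0.9373×2.76 + 0.0627×1
       = 2.587 + 0.063 = 2.650 g/cm³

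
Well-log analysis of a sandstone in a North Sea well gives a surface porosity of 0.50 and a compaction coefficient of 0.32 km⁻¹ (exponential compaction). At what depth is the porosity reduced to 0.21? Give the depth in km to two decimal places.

2.71 km

Invert Athy's law: Z = ln(n₀/n) / k
Z = ln(0.5/0.21) / 0.32 = ln(2.381) / 0.32 = 0.8675 / 0.32 = 2.711 km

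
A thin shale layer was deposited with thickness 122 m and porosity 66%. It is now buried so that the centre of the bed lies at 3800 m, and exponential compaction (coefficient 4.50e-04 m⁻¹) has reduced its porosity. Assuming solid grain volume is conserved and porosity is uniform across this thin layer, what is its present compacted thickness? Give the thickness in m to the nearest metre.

Working in km (1 km = 1000 m; c in km⁻¹ = c in m⁻¹ × 1000):
Porosity at 3.8 km: phi = 0.66·exp(−0.45×3.8) = 0.1194
Solid-volume conservation: h(1−phi) = h₀(1−phi₀) ⇒ h = h₀·(1−phi₀)/(1−phi)
h = 0.122 × (1 − 0.66)/(1 − 0.1194) = 0.122 × 0.3861 = 0.0471 km

47 m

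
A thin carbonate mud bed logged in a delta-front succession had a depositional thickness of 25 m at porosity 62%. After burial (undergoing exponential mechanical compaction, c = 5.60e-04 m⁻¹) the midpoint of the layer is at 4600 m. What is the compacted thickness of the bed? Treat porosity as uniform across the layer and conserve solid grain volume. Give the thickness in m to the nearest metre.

10 m

Working in km (1 km = 1000 m; c in km⁻¹ = c in m⁻¹ × 1000):
Porosity at 4.6 km: φ = 0.62·exp(−0.56×4.6) = 0.0472
Solid-volume conservation: h(1−φ) = h₀(1−φ₀) ⇒ h = h₀·(1−φ₀)/(1−φ)
h = 0.025 × (1 − 0.62)/(1 − 0.0472) = 0.025 × 0.3988 = 0.0100 km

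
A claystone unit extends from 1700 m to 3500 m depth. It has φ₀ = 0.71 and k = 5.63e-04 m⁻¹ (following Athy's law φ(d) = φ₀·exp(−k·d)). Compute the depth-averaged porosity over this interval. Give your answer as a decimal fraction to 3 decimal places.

0.171

Working in km (1 km = 1000 m; k in km⁻¹ = k in m⁻¹ × 1000):
⟨φ⟩ = (1/(d₂−d₁)) ∫ φ₀ e^(−kd) dd = φ₀·(e^(−k·d₁) − e^(−k·d₂)) / (k·(d₂−d₁))
e^(−0.563×1.7) = 0.3840; e^(−0.563×3.5) = 0.1394
⟨φ⟩ = 0.71 × (0.3840 − 0.1394) / (0.563 × 1.8) = 0.71 × 0.2414 = 0.1714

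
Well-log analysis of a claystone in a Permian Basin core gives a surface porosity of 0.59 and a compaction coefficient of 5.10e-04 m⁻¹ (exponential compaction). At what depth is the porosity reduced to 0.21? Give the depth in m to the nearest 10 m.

2030 m

Working in km (1 km = 1000 m; c in km⁻¹ = c in m⁻¹ × 1000):
Invert Athy's law: Z = ln(φ₀/φ) / c
Z = ln(0.59/0.21) / 0.51 = ln(2.81) / 0.51 = 1.0330 / 0.51 = 2.026 km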